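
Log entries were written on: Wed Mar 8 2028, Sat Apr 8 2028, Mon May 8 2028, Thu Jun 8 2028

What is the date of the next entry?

Gaps: 31, 30, 31 days — not constant. Every event is on the 8th of the month.
Pattern: the 8th of each month.
Next: July 2028 → Sat Jul 8 2028.

Sat Jul 8 2028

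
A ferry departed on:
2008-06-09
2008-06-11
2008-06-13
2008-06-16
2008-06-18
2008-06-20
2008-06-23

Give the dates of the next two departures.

The gap pattern 2, 2, 3, 2, 2, 3 repeats every 3 events.
These are the Mondays, Wednesdays and Fridays of each week.
The following Wednesday is 2008-06-25.
The following Friday is 2008-06-27.

2008-06-25, 2008-06-27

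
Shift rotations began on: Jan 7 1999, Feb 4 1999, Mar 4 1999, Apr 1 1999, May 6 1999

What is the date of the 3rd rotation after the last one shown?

Aug 5 1999

All dates are Thursdays, 28, 28, 28, 35 days apart.
Specifically, the 1st Thursday of each month.
1st Thursday of June 1999: Jun 3 1999.
1st Thursday of July 1999: Jul 1 1999.
1st Thursday of August 1999: Aug 5 1999.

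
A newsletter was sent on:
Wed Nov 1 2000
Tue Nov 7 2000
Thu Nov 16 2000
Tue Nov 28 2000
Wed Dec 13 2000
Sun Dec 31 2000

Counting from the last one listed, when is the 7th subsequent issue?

Sun Jul 29 2001

The spacing grows by 3 each time: 6, 9, 12, 15, 18 days.
Next gap: 21 days. Sun Dec 31 2000 + 21 days = Sun Jan 21 2001.
Next gap: 24 days. Sun Jan 21 2001 + 24 days = Wed Feb 14 2001.
Next gap: 27 days. Wed Feb 14 2001 + 27 days = Tue Mar 13 2001.
Next gap: 30 days. Tue Mar 13 2001 + 30 days = Thu Apr 12 2001.
Next gap: 33 days. Thu Apr 12 2001 + 33 days = Tue May 15 2001.
Next gap: 36 days. Tue May 15 2001 + 36 days = Wed Jun 20 2001.
Next gap: 39 days. Wed Jun 20 2001 + 39 days = Sun Jul 29 2001.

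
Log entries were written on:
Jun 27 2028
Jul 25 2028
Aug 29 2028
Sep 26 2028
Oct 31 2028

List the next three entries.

Nov 28 2028, Dec 26 2028, Jan 30 2029

Every date is a Tuesday; gaps 28, 35, 28, 35 days.
Each is the last Tuesday of its month (at least one falls on the 29th or later, ruling out '4th Tuesday').
November 2028 ends with Tuesday Nov 28 2028.
Last Tuesday of December 2028: Dec 26 2028.
Last Tuesday of January 2029: Jan 30 2029.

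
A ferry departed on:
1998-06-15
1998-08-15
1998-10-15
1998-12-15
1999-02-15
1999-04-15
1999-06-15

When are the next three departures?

1999-08-15, 1999-10-15, 1999-12-15

The day-of-month is always 15 (61, 61, 61, 62, 59, 61 days between events).
So this recurs on the 15th of every 2 months.
Next: August 1999 → 1999-08-15.
October 1999: 1999-10-15.
Next: December 1999 → 1999-12-15.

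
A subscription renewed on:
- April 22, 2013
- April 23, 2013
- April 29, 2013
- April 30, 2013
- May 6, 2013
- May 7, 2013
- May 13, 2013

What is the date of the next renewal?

Gaps: 1, 6, 1, 6, 1, 6 days — not constant, but cyclic with period 2.
The events fall on every Monday and Tuesday.
The following Tuesday is May 14, 2013.

May 14, 2013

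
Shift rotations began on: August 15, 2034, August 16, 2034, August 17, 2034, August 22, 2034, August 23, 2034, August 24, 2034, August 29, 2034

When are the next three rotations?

Gaps: 1, 1, 5, 1, 1, 5 days — not constant, but cyclic with period 3.
The events fall on every Tuesday, Wednesday and Thursday.
The following Wednesday is August 30, 2034.
Next Thursday: August 31, 2034.
The following Tuesday is September 5, 2034.

August 30, 2034; August 31, 2034; September 5, 2034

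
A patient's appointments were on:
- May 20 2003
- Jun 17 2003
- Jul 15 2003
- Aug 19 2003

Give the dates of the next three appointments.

Sep 16 2003, Oct 21 2003, Nov 18 2003

These are Tuesdays at 28- or 35-day spacing (28, 28, 35).
The pattern: 3rd Tuesday of the month.
3rd Tuesday of September 2003: Sep 16 2003.
October 2003 — 3rd Tuesday is Oct 21 2003.
November 2003 — 3rd Tuesday is Nov 18 2003.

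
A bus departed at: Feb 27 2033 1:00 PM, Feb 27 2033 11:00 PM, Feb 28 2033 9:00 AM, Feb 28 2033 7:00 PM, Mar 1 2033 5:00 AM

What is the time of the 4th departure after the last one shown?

Mar 2 2033 9:00 PM

The interval is a steady 10 hours (10, 10, 10, 10).
Mar 1 2033 5:00 AM + 10 h = Mar 1 2033 3:00 PM.
Mar 1 2033 3:00 PM + 10 h = Mar 2 2033 1:00 AM.
Mar 2 2033 1:00 AM + 10 h = Mar 2 2033 11:00 AM.
Mar 2 2033 11:00 AM + 10 h = Mar 2 2033 9:00 PM.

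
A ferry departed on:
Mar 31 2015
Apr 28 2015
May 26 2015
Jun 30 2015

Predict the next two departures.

Jul 28 2015, Aug 25 2015

These are Tuesdays with 28, 28, 35-day gaps.
Each is the final Tuesday of its month — Mar 31 2015 is past the 28th, so '4th Tuesday' doesn't fit.
July 2015 ends with Tuesday Jul 28 2015.
Last Tuesday of August 2015: Aug 25 2015.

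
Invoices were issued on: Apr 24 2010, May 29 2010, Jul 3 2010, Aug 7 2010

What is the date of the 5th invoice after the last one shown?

Jan 29 2011

Gaps between consecutive events: 35, 35, 35 days — a constant 35-day interval.
Aug 7 2010 + 35 days = Sep 11 2010.
Sep 11 2010 + 35 days = Oct 16 2010.
Oct 16 2010 + 35 days = Nov 20 2010.
Nov 20 2010 + 35 days = Dec 25 2010.
Dec 25 2010 + 35 days = Jan 29 2011.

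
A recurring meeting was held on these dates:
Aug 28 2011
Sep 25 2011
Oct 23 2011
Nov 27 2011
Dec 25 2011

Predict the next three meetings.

Gaps: 28, 28, 35, 28 days — a mix of 28 and 35. Every date is a Sunday.
Each is the 4th Sunday of its month.
January 2012 — 4th Sunday is Jan 22 2012.
4th Sunday of February 2012: Feb 26 2012.
March 2012 — 4th Sunday is Mar 25 2012.

Jan 22 2012, Feb 26 2012, Mar 25 2012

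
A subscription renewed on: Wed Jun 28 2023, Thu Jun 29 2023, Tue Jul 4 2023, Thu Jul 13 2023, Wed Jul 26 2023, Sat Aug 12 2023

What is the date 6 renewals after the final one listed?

Intervals are 1, 5, 9, 13, 17 days — an arithmetic progression with common difference 4.
Next gap: 21 days. Sat Aug 12 2023 + 21 days = Sat Sep 2 2023.
Next gap: 25 days. Sat Sep 2 2023 + 25 days = Wed Sep 27 2023.
Next gap: 29 days. Wed Sep 27 2023 + 29 days = Thu Oct 26 2023.
Next gap: 33 days. Thu Oct 26 2023 + 33 days = Tue Nov 28 2023.
Next gap: 37 days. Tue Nov 28 2023 + 37 days = Thu Jan 4 2024.
Next gap: 41 days. Thu Jan 4 2024 + 41 days = Wed Feb 14 2024.

Wed Feb 14 2024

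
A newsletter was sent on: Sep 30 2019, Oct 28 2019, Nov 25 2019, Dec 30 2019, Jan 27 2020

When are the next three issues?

Every date is a Monday; gaps 28, 28, 35, 28 days.
Each is the last Monday of its month (at least one falls on the 29th or later, ruling out '4th Monday').
Last Monday of February 2020: Feb 24 2020.
March 2020 ends with Monday Mar 30 2020.
Last Monday of April 2020: Apr 27 2020.

Feb 24 2020, Mar 30 2020, Apr 27 2020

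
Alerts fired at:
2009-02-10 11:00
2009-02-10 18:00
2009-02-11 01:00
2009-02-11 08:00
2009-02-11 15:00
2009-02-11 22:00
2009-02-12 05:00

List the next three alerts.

Spacing: 7, 7, 7, 7, 7, 7 h — constant 7 h.
2009-02-12 05:00 + 7 h = 2009-02-12 12:00.
2009-02-12 12:00 + 7 h = 2009-02-12 19:00.
2009-02-12 19:00 + 7 h = 2009-02-13 02:00.

2009-02-12 12:00, 2009-02-12 19:00, 2009-02-13 02:00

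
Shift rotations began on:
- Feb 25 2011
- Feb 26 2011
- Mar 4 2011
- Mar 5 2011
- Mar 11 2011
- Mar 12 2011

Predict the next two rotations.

Mar 18 2011, Mar 19 2011

Every event lands on a Friday or Saturday (gaps cycle 1, 6, 1, 6, 1).
So the schedule is: every Friday and Saturday.
Next Friday: Mar 18 2011.
The following Saturday is Mar 19 2011.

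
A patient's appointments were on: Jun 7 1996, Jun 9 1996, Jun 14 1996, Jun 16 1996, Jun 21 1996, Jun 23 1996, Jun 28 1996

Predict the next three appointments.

Jun 30 1996, Jul 5 1996, Jul 7 1996

Gaps: 2, 5, 2, 5, 2, 5 days — not constant, but cyclic with period 2.
The events fall on every Friday and Sunday.
Next Sunday: Jun 30 1996.
Next Friday: Jul 5 1996.
Next Sunday: Jul 7 1996.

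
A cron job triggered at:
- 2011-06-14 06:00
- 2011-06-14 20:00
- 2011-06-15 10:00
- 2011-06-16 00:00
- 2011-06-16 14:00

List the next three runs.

The interval is a steady 14 hours (14, 14, 14, 14).
2011-06-16 14:00 + 14 h = 2011-06-17 04:00.
2011-06-17 04:00 + 14 h = 2011-06-17 18:00.
2011-06-17 18:00 + 14 h = 2011-06-18 08:00.

2011-06-17 04:00, 2011-06-17 18:00, 2011-06-18 08:00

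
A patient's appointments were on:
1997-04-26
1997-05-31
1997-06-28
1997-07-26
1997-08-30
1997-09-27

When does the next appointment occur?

Every date is a Saturday; gaps 35, 28, 28, 35, 28 days.
Each is the last Saturday of its month (at least one falls on the 29th or later, ruling out '4th Saturday').
October 1997 ends with Saturday 1997-10-25.

1997-10-25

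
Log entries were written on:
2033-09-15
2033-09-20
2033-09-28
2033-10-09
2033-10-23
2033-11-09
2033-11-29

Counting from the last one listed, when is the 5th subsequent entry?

2034-04-23

Gaps: 5, 8, 11, 14, 17, 20 days — each gap is 3 larger than the previous one.
Next gap: 23 days. 2033-11-29 + 23 days = 2033-12-22.
Next gap: 26 days. 2033-12-22 + 26 days = 2034-01-17.
Next gap: 29 days. 2034-01-17 + 29 days = 2034-02-15.
Next gap: 32 days. 2034-02-15 + 32 days = 2034-03-19.
Next gap: 35 days. 2034-03-19 + 35 days = 2034-04-23.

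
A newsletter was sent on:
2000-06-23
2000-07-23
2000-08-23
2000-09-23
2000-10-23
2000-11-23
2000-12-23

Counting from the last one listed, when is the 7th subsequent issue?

Each date is the 23rd; the gaps (30, 31, 31, 30, 31, 30) track the month lengths.
The rule is the 23rd of each month.
January 2001: 2001-01-23.
Next: February 2001 → 2001-02-23.
March 2001: 2001-03-23.
Next: April 2001 → 2001-04-23.
May 2001: 2001-05-23.
June 2001: 2001-06-23.
Next: July 2001 → 2001-07-23.

2001-07-23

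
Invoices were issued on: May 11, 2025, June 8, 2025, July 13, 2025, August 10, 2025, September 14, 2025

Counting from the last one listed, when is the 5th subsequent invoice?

All dates are Sundays, 28, 35, 28, 35 days apart.
Specifically, the 2nd Sunday of each month.
October 2025 — 2nd Sunday is October 12, 2025.
November 2025 — 2nd Sunday is November 9, 2025.
2nd Sunday of December 2025: December 14, 2025.
2nd Sunday of January 2026: January 11, 2026.
February 2026 — 2nd Sunday is February 8, 2026.

February 8, 2026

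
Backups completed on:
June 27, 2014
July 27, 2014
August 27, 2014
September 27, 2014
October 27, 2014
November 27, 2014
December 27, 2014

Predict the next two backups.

Each date is the 27th; the gaps (30, 31, 31, 30, 31, 30) track the month lengths.
The rule is the 27th of each month.
January 2015: January 27, 2015.
Next: February 2015 → February 27, 2015.

January 27, 2015; February 27, 2015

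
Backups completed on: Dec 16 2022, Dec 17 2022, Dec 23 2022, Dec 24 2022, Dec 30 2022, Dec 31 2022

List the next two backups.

Jan 6 2023, Jan 7 2023

Gaps: 1, 6, 1, 6, 1 days — not constant, but cyclic with period 2.
The events fall on every Friday and Saturday.
Next Friday: Jan 6 2023.
Next Saturday: Jan 7 2023.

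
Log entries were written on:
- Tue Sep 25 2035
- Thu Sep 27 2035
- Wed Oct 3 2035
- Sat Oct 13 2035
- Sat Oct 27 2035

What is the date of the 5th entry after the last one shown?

Wed Mar 5 2036

Intervals are 2, 6, 10, 14 days — an arithmetic progression with common difference 4.
Next gap: 18 days. Sat Oct 27 2035 + 18 days = Wed Nov 14 2035.
Next gap: 22 days. Wed Nov 14 2035 + 22 days = Thu Dec 6 2035.
Next gap: 26 days. Thu Dec 6 2035 + 26 days = Tue Jan 1 2036.
Next gap: 30 days. Tue Jan 1 2036 + 30 days = Thu Jan 31 2036.
Next gap: 34 days. Thu Jan 31 2036 + 34 days = Wed Mar 5 2036.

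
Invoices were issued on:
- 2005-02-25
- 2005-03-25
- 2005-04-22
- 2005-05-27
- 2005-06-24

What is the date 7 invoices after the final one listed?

All dates are Fridays, 28, 28, 35, 28 days apart.
Specifically, the 4th Friday of each month.
July 2005 — 4th Friday is 2005-07-22.
August 2005 — 4th Friday is 2005-08-26.
September 2005 — 4th Friday is 2005-09-23.
October 2005 — 4th Friday is 2005-10-28.
November 2005 — 4th Friday is 2005-11-25.
December 2005 — 4th Friday is 2005-12-23.
4th Friday of January 2006: 2006-01-27.

2006-01-27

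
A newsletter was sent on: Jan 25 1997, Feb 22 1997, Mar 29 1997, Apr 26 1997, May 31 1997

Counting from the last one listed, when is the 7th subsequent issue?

Dec 27 1997

Every date is a Saturday; gaps 28, 35, 28, 35 days.
Each is the last Saturday of its month (at least one falls on the 29th or later, ruling out '4th Saturday').
June 1997 ends with Saturday Jun 28 1997.
Last Saturday of July 1997: Jul 26 1997.
August 1997 ends with Saturday Aug 30 1997.
Last Saturday of September 1997: Sep 27 1997.
Last Saturday of October 1997: Oct 25 1997.
November 1997 ends with Saturday Nov 29 1997.
December 1997 ends with Saturday Dec 27 1997.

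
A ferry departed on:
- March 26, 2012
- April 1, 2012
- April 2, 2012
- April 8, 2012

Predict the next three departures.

Gaps: 6, 1, 6 days — not constant, but cyclic with period 2.
The events fall on every Monday and Sunday.
The following Monday is April 9, 2012.
Next Sunday: April 15, 2012.
Next Monday: April 16, 2012.

April 9, 2012; April 15, 2012; April 16, 2012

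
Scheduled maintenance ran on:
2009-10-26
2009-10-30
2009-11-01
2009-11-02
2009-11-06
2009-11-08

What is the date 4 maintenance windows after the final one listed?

2009-11-16

The gap pattern 4, 2, 1, 4, 2 repeats every 3 events.
These are the Mondays, Fridays and Sundays of each week.
The following Monday is 2009-11-09.
The following Friday is 2009-11-13.
The following Sunday is 2009-11-15.
The following Monday is 2009-11-16.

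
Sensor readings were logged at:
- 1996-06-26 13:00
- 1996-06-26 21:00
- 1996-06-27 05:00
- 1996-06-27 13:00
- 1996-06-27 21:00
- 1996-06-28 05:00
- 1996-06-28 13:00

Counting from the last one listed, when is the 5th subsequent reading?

1996-06-30 05:00

Gaps: 8, 8, 8, 8, 8, 8 hours — each event is 8 hours after the previous one.
1996-06-28 13:00 + 8 h = 1996-06-28 21:00.
1996-06-28 21:00 + 8 h = 1996-06-29 05:00.
1996-06-29 05:00 + 8 h = 1996-06-29 13:00.
1996-06-29 13:00 + 8 h = 1996-06-29 21:00.
1996-06-29 21:00 + 8 h = 1996-06-30 05:00.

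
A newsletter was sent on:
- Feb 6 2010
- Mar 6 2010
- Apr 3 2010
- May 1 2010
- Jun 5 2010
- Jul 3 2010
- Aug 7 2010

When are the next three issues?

Sep 4 2010, Oct 2 2010, Nov 6 2010

Gaps: 28, 28, 28, 35, 28, 35 days — a mix of 28 and 35. Every date is a Saturday.
Each is the 1st Saturday of its month.
1st Saturday of September 2010: Sep 4 2010.
1st Saturday of October 2010: Oct 2 2010.
November 2010 — 1st Saturday is Nov 6 2010.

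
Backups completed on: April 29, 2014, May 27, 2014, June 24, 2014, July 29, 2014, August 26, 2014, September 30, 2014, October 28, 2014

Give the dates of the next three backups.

November 25, 2014; December 30, 2014; January 27, 2015

All Tuesdays; the gaps (28, 28, 35, 28, 35, 28) vary with month length.
This is the last Tuesday of each month.
Last Tuesday of November 2014: November 25, 2014.
Last Tuesday of December 2014: December 30, 2014.
January 2015 ends with Tuesday January 27, 2015.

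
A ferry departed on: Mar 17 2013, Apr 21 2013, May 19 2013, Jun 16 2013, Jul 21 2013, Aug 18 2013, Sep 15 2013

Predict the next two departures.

All dates are Sundays, 35, 28, 28, 35, 28, 28 days apart.
Specifically, the 3rd Sunday of each month.
October 2013 — 3rd Sunday is Oct 20 2013.
3rd Sunday of November 2013: Nov 17 2013.

Oct 20 2013, Nov 17 2013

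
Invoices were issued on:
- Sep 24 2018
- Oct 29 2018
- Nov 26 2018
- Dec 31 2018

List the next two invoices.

All Mondays; the gaps (35, 28, 35) vary with month length.
This is the last Monday of each month.
January 2019 ends with Monday Jan 28 2019.
Last Monday of February 2019: Feb 25 2019.

Jan 28 2019, Feb 25 2019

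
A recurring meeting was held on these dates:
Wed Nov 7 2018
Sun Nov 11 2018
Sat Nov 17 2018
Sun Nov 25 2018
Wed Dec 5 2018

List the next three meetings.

Mon Dec 17 2018, Mon Dec 31 2018, Wed Jan 16 2019

Gaps: 4, 6, 8, 10 days — each gap is 2 larger than the previous one.
Next gap: 12 days. Wed Dec 5 2018 + 12 days = Mon Dec 17 2018.
Next gap: 14 days. Mon Dec 17 2018 + 14 days = Mon Dec 31 2018.
Next gap: 16 days. Mon Dec 31 2018 + 16 days = Wed Jan 16 2019.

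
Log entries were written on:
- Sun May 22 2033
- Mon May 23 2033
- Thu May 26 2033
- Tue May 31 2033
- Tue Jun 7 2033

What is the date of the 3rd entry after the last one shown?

The spacing grows by 2 each time: 1, 3, 5, 7 days.
Next gap: 9 days. Tue Jun 7 2033 + 9 days = Thu Jun 16 2033.
Next gap: 11 days. Thu Jun 16 2033 + 11 days = Mon Jun 27 2033.
Next gap: 13 days. Mon Jun 27 2033 + 13 days = Sun Jul 10 2033.

Sun Jul 10 2033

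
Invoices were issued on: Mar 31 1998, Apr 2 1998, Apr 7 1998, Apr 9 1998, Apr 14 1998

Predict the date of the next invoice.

The gap pattern 2, 5, 2, 5 repeats every 2 events.
These are the Tuesdays and Thursdays of each week.
Next Thursday: Apr 16 1998.

Apr 16 1998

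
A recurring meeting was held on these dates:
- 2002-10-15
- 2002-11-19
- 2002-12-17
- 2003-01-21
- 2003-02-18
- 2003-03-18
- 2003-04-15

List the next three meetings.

2003-05-20, 2003-06-17, 2003-07-15

All dates are Tuesdays, 35, 28, 35, 28, 28, 28 days apart.
Specifically, the 3rd Tuesday of each month.
May 2003 — 3rd Tuesday is 2003-05-20.
June 2003 — 3rd Tuesday is 2003-06-17.
3rd Tuesday of July 2003: 2003-07-15.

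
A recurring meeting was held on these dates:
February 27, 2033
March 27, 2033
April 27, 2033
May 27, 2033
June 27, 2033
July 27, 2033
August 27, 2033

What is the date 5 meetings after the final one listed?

Gaps: 28, 31, 30, 31, 30, 31 days — not constant. Every event is on the 27th of the month.
Pattern: the 27th of each month.
Next: September 2033 → September 27, 2033.
Next: October 2033 → October 27, 2033.
November 2033: November 27, 2033.
December 2033: December 27, 2033.
January 2034: January 27, 2034.

January 27, 2034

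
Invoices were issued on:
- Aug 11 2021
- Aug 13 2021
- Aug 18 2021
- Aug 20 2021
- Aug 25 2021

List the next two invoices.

The gap pattern 2, 5, 2, 5 repeats every 2 events.
These are the Wednesdays and Fridays of each week.
The following Friday is Aug 27 2021.
Next Wednesday: Sep 1 2021.

Aug 27 2021, Sep 1 2021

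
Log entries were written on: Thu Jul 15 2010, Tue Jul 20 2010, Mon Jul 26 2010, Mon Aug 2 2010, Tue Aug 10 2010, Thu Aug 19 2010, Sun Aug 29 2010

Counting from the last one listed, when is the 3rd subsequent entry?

Mon Oct 4 2010

The spacing grows by 1 each time: 5, 6, 7, 8, 9, 10 days.
Next gap: 11 days. Sun Aug 29 2010 + 11 days = Thu Sep 9 2010.
Next gap: 12 days. Thu Sep 9 2010 + 12 days = Tue Sep 21 2010.
Next gap: 13 days. Tue Sep 21 2010 + 13 days = Mon Oct 4 2010.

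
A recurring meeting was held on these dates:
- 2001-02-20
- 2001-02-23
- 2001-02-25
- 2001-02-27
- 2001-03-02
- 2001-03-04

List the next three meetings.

Gaps: 3, 2, 2, 3, 2 days — not constant, but cyclic with period 3.
The events fall on every Tuesday, Friday and Sunday.
Next Tuesday: 2001-03-06.
Next Friday: 2001-03-09.
The following Sunday is 2001-03-11.

2001-03-06, 2001-03-09, 2001-03-11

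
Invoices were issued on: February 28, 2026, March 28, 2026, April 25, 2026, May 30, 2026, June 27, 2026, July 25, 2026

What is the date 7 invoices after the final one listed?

February 27, 2027

Every date is a Saturday; gaps 28, 28, 35, 28, 28 days.
Each is the last Saturday of its month (at least one falls on the 29th or later, ruling out '4th Saturday').
Last Saturday of August 2026: August 29, 2026.
September 2026 ends with Saturday September 26, 2026.
October 2026 ends with Saturday October 31, 2026.
Last Saturday of November 2026: November 28, 2026.
Last Saturday of December 2026: December 26, 2026.
Last Saturday of January 2027: January 30, 2027.
February 2027 ends with Saturday February 27, 2027.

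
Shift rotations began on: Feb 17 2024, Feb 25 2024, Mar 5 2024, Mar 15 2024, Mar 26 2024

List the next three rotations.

The spacing grows by 1 each time: 8, 9, 10, 11 days.
Next gap: 12 days. Mar 26 2024 + 12 days = Apr 7 2024.
Next gap: 13 days. Apr 7 2024 + 13 days = Apr 20 2024.
Next gap: 14 days. Apr 20 2024 + 14 days = May 4 2024.

Apr 7 2024, Apr 20 2024, May 4 2024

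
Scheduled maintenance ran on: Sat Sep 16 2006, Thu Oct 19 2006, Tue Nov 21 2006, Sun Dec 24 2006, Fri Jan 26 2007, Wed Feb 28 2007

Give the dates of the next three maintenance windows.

Mon Apr 2 2007, Sat May 5 2007, Thu Jun 7 2007

Every event comes 33 days after the last (33, 33, 33, 33, 33).
Wed Feb 28 2007 + 33 days = Mon Apr 2 2007.
Mon Apr 2 2007 + 33 days = Sat May 5 2007.
Sat May 5 2007 + 33 days = Thu Jun 7 2007.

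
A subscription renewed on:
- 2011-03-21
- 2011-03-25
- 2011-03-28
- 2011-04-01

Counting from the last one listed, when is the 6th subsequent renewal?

Gaps: 4, 3, 4 days — not constant, but cyclic with period 2.
The events fall on every Monday and Friday.
The following Monday is 2011-04-04.
Next Friday: 2011-04-08.
The following Monday is 2011-04-11.
The following Friday is 2011-04-15.
Next Monday: 2011-04-18.
The following Friday is 2011-04-22.

2011-04-22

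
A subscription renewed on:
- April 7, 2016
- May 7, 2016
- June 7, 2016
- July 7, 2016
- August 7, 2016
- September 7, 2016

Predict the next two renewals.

The day-of-month is always 7 (30, 31, 30, 31, 31 days between events).
So this recurs on the 7th of each month.
October 2016: October 7, 2016.
November 2016: November 7, 2016.

October 7, 2016; November 7, 2016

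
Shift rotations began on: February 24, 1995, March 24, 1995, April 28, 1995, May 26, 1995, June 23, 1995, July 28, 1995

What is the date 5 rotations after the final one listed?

These are Fridays at 28- or 35-day spacing (28, 35, 28, 28, 35).
The pattern: 4th Friday of the month.
August 1995 — 4th Friday is August 25, 1995.
September 1995 — 4th Friday is September 22, 1995.
4th Friday of October 1995: October 27, 1995.
4th Friday of November 1995: November 24, 1995.
4th Friday of December 1995: December 22, 1995.

December 22, 1995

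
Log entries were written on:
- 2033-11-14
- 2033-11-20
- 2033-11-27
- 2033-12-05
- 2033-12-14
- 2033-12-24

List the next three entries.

2034-01-04, 2034-01-16, 2034-01-29

The spacing grows by 1 each time: 6, 7, 8, 9, 10 days.
Next gap: 11 days. 2033-12-24 + 11 days = 2034-01-04.
Next gap: 12 days. 2034-01-04 + 12 days = 2034-01-16.
Next gap: 13 days. 2034-01-16 + 13 days = 2034-01-29.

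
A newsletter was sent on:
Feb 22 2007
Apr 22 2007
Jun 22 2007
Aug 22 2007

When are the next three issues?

The day-of-month is always 22 (59, 61, 61 days between events).
So this recurs on the 22nd of every 2 months.
Next: October 2007 → Oct 22 2007.
Next: December 2007 → Dec 22 2007.
February 2008: Feb 22 2008.

Oct 22 2007, Dec 22 2007, Feb 22 2008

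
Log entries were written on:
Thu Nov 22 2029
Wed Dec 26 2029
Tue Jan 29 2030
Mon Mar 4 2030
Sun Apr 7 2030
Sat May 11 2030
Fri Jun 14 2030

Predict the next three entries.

Thu Jul 18 2030, Wed Aug 21 2030, Tue Sep 24 2030

The spacing is 34, 34, 34, 34, 34, 34 days — always 34 days.
Fri Jun 14 2030 + 34 days = Thu Jul 18 2030.
Thu Jul 18 2030 + 34 days = Wed Aug 21 2030.
Wed Aug 21 2030 + 34 days = Tue Sep 24 2030.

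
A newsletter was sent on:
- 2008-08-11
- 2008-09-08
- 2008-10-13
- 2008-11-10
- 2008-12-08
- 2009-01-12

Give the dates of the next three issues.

2009-02-09, 2009-03-09, 2009-04-13

All dates are Mondays, 28, 35, 28, 28, 35 days apart.
Specifically, the 2nd Monday of each month.
2nd Monday of February 2009: 2009-02-09.
2nd Monday of March 2009: 2009-03-09.
April 2009 — 2nd Monday is 2009-04-13.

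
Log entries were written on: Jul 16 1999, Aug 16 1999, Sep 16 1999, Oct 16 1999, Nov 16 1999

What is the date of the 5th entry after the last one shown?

Gaps: 31, 31, 30, 31 days — not constant. Every event is on the 16th of the month.
Pattern: the 16th of each month.
December 1999: Dec 16 1999.
January 2000: Jan 16 2000.
Next: February 2000 → Feb 16 2000.
Next: March 2000 → Mar 16 2000.
Next: April 2000 → Apr 16 2000.

Apr 16 2000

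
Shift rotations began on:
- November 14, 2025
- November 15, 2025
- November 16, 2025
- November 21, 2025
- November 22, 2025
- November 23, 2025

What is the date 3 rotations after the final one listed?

November 30, 2025

Gaps: 1, 1, 5, 1, 1 days — not constant, but cyclic with period 3.
The events fall on every Friday, Saturday and Sunday.
The following Friday is November 28, 2025.
Next Saturday: November 29, 2025.
Next Sunday: November 30, 2025.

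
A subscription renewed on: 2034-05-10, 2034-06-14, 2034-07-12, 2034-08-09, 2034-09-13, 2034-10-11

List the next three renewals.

2034-11-08, 2034-12-13, 2035-01-10

All dates are Wednesdays, 35, 28, 28, 35, 28 days apart.
Specifically, the 2nd Wednesday of each month.
2nd Wednesday of November 2034: 2034-11-08.
2nd Wednesday of December 2034: 2034-12-13.
January 2035 — 2nd Wednesday is 2035-01-10.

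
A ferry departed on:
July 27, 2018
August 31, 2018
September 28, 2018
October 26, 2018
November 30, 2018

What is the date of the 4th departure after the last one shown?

March 29, 2019

These are Fridays with 35, 28, 28, 35-day gaps.
Each is the final Friday of its month — August 31, 2018 is past the 28th, so '4th Friday' doesn't fit.
Last Friday of December 2018: December 28, 2018.
January 2019 ends with Friday January 25, 2019.
February 2019 ends with Friday February 22, 2019.
March 2019 ends with Friday March 29, 2019.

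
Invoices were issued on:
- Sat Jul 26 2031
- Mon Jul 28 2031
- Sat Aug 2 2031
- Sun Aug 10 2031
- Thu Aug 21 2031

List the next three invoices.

The spacing grows by 3 each time: 2, 5, 8, 11 days.
Next gap: 14 days. Thu Aug 21 2031 + 14 days = Thu Sep 4 2031.
Next gap: 17 days. Thu Sep 4 2031 + 17 days = Sun Sep 21 2031.
Next gap: 20 days. Sun Sep 21 2031 + 20 days = Sat Oct 11 2031.

Thu Sep 4 2031, Sun Sep 21 2031, Sat Oct 11 2031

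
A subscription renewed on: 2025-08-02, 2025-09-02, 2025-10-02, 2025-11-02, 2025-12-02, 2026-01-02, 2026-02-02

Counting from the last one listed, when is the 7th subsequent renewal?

Each date is the 2nd; the gaps (31, 30, 31, 30, 31, 31) track the month lengths.
The rule is the 2nd of each month.
March 2026: 2026-03-02.
April 2026: 2026-04-02.
May 2026: 2026-05-02.
Next: June 2026 → 2026-06-02.
July 2026: 2026-07-02.
Next: August 2026 → 2026-08-02.
Next: September 2026 → 2026-09-02.

2026-09-02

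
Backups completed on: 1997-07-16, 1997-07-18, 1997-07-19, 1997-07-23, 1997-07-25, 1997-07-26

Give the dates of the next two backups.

The gap pattern 2, 1, 4, 2, 1 repeats every 3 events.
These are the Wednesdays, Fridays and Saturdays of each week.
The following Wednesday is 1997-07-30.
The following Friday is 1997-08-01.

1997-07-30, 1997-08-01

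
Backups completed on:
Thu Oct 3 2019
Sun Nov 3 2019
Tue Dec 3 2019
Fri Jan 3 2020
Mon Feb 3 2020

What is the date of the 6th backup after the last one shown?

Gaps: 31, 30, 31, 31 days — not constant. Every event is on the 3rd of the month.
Pattern: the 3rd of each month.
Next: March 2020 → Tue Mar 3 2020.
April 2020: Fri Apr 3 2020.
Next: May 2020 → Sun May 3 2020.
Next: June 2020 → Wed Jun 3 2020.
July 2020: Fri Jul 3 2020.
Next: August 2020 → Mon Aug 3 2020.

Mon Aug 3 2020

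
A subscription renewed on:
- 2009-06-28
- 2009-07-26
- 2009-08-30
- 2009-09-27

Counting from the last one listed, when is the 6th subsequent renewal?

2010-03-28

All Sundays; the gaps (28, 35, 28) vary with month length.
This is the last Sunday of each month.
October 2009 ends with Sunday 2009-10-25.
November 2009 ends with Sunday 2009-11-29.
Last Sunday of December 2009: 2009-12-27.
January 2010 ends with Sunday 2010-01-31.
Last Sunday of February 2010: 2010-02-28.
March 2010 ends with Sunday 2010-03-28.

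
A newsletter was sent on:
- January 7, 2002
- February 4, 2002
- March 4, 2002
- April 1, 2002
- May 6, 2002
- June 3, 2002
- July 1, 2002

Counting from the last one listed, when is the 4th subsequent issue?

November 4, 2002

These are Mondays at 28- or 35-day spacing (28, 28, 28, 35, 28, 28).
The pattern: 1st Monday of the month.
1st Monday of August 2002: August 5, 2002.
1st Monday of September 2002: September 2, 2002.
1st Monday of October 2002: October 7, 2002.
November 2002 — 1st Monday is November 4, 2002.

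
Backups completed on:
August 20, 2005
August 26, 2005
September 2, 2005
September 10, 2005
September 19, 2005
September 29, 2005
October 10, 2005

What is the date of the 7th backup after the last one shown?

Gaps: 6, 7, 8, 9, 10, 11 days — each gap is 1 larger than the previous one.
Next gap: 12 days. October 10, 2005 + 12 days = October 22, 2005.
Next gap: 13 days. October 22, 2005 + 13 days = November 4, 2005.
Next gap: 14 days. November 4, 2005 + 14 days = November 18, 2005.
Next gap: 15 days. November 18, 2005 + 15 days = December 3, 2005.
Next gap: 16 days. December 3, 2005 + 16 days = December 19, 2005.
Next gap: 17 days. December 19, 2005 + 17 days = January 5, 2006.
Next gap: 18 days. January 5, 2006 + 18 days = January 23, 2006.

January 23, 2006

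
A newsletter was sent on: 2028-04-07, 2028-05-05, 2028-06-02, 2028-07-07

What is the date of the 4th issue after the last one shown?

2028-11-03

All dates are Fridays, 28, 28, 35 days apart.
Specifically, the 1st Friday of each month.
August 2028 — 1st Friday is 2028-08-04.
September 2028 — 1st Friday is 2028-09-01.
October 2028 — 1st Friday is 2028-10-06.
November 2028 — 1st Friday is 2028-11-03.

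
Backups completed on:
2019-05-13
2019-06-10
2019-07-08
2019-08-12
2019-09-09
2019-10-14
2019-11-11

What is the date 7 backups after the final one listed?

2020-06-08

These are Mondays at 28- or 35-day spacing (28, 28, 35, 28, 35, 28).
The pattern: 2nd Monday of the month.
2nd Monday of December 2019: 2019-12-09.
2nd Monday of January 2020: 2020-01-13.
2nd Monday of February 2020: 2020-02-10.
March 2020 — 2nd Monday is 2020-03-09.
April 2020 — 2nd Monday is 2020-04-13.
2nd Monday of May 2020: 2020-05-11.
2nd Monday of June 2020: 2020-06-08.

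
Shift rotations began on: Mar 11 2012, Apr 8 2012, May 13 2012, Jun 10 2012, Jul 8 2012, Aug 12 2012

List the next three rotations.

Gaps: 28, 35, 28, 28, 35 days — a mix of 28 and 35. Every date is a Sunday.
Each is the 2nd Sunday of its month.
2nd Sunday of September 2012: Sep 9 2012.
2nd Sunday of October 2012: Oct 14 2012.
November 2012 — 2nd Sunday is Nov 11 2012.

Sep 9 2012, Oct 14 2012, Nov 11 2012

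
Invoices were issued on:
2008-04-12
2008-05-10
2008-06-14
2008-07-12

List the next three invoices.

Gaps: 28, 35, 28 days — a mix of 28 and 35. Every date is a Saturday.
Each is the 2nd Saturday of its month.
August 2008 — 2nd Saturday is 2008-08-09.
September 2008 — 2nd Saturday is 2008-09-13.
October 2008 — 2nd Saturday is 2008-10-11.

2008-08-09, 2008-09-13, 2008-10-11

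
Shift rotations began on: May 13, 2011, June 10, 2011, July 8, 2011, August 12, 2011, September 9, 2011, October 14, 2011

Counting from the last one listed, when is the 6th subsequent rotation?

These are Fridays at 28- or 35-day spacing (28, 28, 35, 28, 35).
The pattern: 2nd Friday of the month.
November 2011 — 2nd Friday is November 11, 2011.
December 2011 — 2nd Friday is December 9, 2011.
2nd Friday of January 2012: January 13, 2012.
February 2012 — 2nd Friday is February 10, 2012.
2nd Friday of March 2012: March 9, 2012.
April 2012 — 2nd Friday is April 13, 2012.

April 13, 2012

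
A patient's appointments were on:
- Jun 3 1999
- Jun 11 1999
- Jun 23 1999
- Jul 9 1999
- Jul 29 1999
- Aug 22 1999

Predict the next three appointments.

Sep 19 1999, Oct 21 1999, Nov 26 1999

Intervals are 8, 12, 16, 20, 24 days — an arithmetic progression with common difference 4.
Next gap: 28 days. Aug 22 1999 + 28 days = Sep 19 1999.
Next gap: 32 days. Sep 19 1999 + 32 days = Oct 21 1999.
Next gap: 36 days. Oct 21 1999 + 36 days = Nov 26 1999.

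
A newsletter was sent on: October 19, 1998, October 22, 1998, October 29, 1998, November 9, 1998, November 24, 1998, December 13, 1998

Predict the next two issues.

January 5, 1999; February 1, 1999

The spacing grows by 4 each time: 3, 7, 11, 15, 19 days.
Next gap: 23 days. December 13, 1998 + 23 days = January 5, 1999.
Next gap: 27 days. January 5, 1999 + 27 days = February 1, 1999.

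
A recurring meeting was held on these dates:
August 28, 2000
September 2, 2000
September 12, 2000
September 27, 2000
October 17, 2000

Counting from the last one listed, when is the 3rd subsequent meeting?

Gaps: 5, 10, 15, 20 days — each gap is 5 larger than the previous one.
Next gap: 25 days. October 17, 2000 + 25 days = November 11, 2000.
Next gap: 30 days. November 11, 2000 + 30 days = December 11, 2000.
Next gap: 35 days. December 11, 2000 + 35 days = January 15, 2001.

January 15, 2001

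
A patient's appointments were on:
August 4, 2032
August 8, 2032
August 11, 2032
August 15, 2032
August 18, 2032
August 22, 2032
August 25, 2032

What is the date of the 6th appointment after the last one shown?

Every event lands on a Wednesday or Sunday (gaps cycle 4, 3, 4, 3, 4, 3).
So the schedule is: every Wednesday and Sunday.
Next Sunday: August 29, 2032.
Next Wednesday: September 1, 2032.
Next Sunday: September 5, 2032.
Next Wednesday: September 8, 2032.
The following Sunday is September 12, 2032.
Next Wednesday: September 15, 2032.

September 15, 2032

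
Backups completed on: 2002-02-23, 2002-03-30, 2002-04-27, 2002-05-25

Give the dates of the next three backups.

These are Saturdays with 35, 28, 28-day gaps.
Each is the final Saturday of its month — 2002-03-30 is past the 28th, so '4th Saturday' doesn't fit.
June 2002 ends with Saturday 2002-06-29.
July 2002 ends with Saturday 2002-07-27.
August 2002 ends with Saturday 2002-08-31.

2002-06-29, 2002-07-27, 2002-08-31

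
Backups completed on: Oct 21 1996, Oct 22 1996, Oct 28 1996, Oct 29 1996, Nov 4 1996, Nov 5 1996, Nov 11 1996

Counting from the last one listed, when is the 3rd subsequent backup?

Nov 19 1996

The gap pattern 1, 6, 1, 6, 1, 6 repeats every 2 events.
These are the Mondays and Tuesdays of each week.
Next Tuesday: Nov 12 1996.
The following Monday is Nov 18 1996.
Next Tuesday: Nov 19 1996.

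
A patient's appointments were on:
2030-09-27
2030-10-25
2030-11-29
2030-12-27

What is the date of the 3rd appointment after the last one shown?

All Fridays; the gaps (28, 35, 28) vary with month length.
This is the last Friday of each month.
January 2031 ends with Friday 2031-01-31.
Last Friday of February 2031: 2031-02-28.
March 2031 ends with Friday 2031-03-28.

2031-03-28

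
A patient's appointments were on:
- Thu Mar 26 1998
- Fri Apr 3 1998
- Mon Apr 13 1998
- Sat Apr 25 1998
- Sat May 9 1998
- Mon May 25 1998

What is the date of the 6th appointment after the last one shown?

Gaps: 8, 10, 12, 14, 16 days — each gap is 2 larger than the previous one.
Next gap: 18 days. Mon May 25 1998 + 18 days = Fri Jun 12 1998.
Next gap: 20 days. Fri Jun 12 1998 + 20 days = Thu Jul 2 1998.
Next gap: 22 days. Thu Jul 2 1998 + 22 days = Fri Jul 24 1998.
Next gap: 24 days. Fri Jul 24 1998 + 24 days = Mon Aug 17 1998.
Next gap: 26 days. Mon Aug 17 1998 + 26 days = Sat Sep 12 1998.
Next gap: 28 days. Sat Sep 12 1998 + 28 days = Sat Oct 10 1998.

Sat Oct 10 1998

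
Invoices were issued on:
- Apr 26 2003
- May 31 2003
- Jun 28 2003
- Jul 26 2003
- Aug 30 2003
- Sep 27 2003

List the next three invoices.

Oct 25 2003, Nov 29 2003, Dec 27 2003

All Saturdays; the gaps (35, 28, 28, 35, 28) vary with month length.
This is the last Saturday of each month.
Last Saturday of October 2003: Oct 25 2003.
November 2003 ends with Saturday Nov 29 2003.
December 2003 ends with Saturday Dec 27 2003.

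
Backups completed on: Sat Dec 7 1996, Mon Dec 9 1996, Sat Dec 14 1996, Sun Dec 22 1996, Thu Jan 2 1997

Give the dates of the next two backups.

Thu Jan 16 1997, Sun Feb 2 1997

Gaps: 2, 5, 8, 11 days — each gap is 3 larger than the previous one.
Next gap: 14 days. Thu Jan 2 1997 + 14 days = Thu Jan 16 1997.
Next gap: 17 days. Thu Jan 16 1997 + 17 days = Sun Feb 2 1997.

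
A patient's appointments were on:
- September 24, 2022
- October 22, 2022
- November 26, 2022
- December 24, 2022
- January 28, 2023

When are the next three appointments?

February 25, 2023; March 25, 2023; April 22, 2023

These are Saturdays at 28- or 35-day spacing (28, 35, 28, 35).
The pattern: 4th Saturday of the month.
4th Saturday of February 2023: February 25, 2023.
March 2023 — 4th Saturday is March 25, 2023.
April 2023 — 4th Saturday is April 22, 2023.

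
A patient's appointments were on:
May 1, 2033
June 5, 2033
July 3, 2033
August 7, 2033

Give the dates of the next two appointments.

All dates are Sundays, 35, 28, 35 days apart.
Specifically, the 1st Sunday of each month.
September 2033 — 1st Sunday is September 4, 2033.
1st Sunday of October 2033: October 2, 2033.

September 4, 2033; October 2, 2033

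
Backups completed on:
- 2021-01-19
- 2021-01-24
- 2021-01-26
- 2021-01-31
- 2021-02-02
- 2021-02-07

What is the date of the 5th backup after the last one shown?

The gap pattern 5, 2, 5, 2, 5 repeats every 2 events.
These are the Tuesdays and Sundays of each week.
The following Tuesday is 2021-02-09.
Next Sunday: 2021-02-14.
Next Tuesday: 2021-02-16.
The following Sunday is 2021-02-21.
Next Tuesday: 2021-02-23.

2021-02-23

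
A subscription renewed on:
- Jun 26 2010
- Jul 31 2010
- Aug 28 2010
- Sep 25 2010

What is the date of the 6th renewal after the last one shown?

Mar 26 2011

All Saturdays; the gaps (35, 28, 28) vary with month length.
This is the last Saturday of each month.
Last Saturday of October 2010: Oct 30 2010.
Last Saturday of November 2010: Nov 27 2010.
December 2010 ends with Saturday Dec 25 2010.
January 2011 ends with Saturday Jan 29 2011.
February 2011 ends with Saturday Feb 26 2011.
March 2011 ends with Saturday Mar 26 2011.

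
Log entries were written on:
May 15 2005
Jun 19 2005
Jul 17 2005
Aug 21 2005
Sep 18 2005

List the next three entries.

Oct 16 2005, Nov 20 2005, Dec 18 2005

All dates are Sundays, 35, 28, 35, 28 days apart.
Specifically, the 3rd Sunday of each month.
October 2005 — 3rd Sunday is Oct 16 2005.
November 2005 — 3rd Sunday is Nov 20 2005.
3rd Sunday of December 2005: Dec 18 2005.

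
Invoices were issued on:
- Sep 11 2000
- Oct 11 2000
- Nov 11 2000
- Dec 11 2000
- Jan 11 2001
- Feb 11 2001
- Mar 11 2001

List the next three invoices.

Apr 11 2001, May 11 2001, Jun 11 2001

Each date is the 11th; the gaps (30, 31, 30, 31, 31, 28) track the month lengths.
The rule is the 11th of each month.
April 2001: Apr 11 2001.
May 2001: May 11 2001.
Next: June 2001 → Jun 11 2001.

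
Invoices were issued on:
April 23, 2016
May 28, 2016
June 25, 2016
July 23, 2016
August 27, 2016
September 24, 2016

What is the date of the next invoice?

These are Saturdays at 28- or 35-day spacing (35, 28, 28, 35, 28).
The pattern: 4th Saturday of the month.
4th Saturday of October 2016: October 22, 2016.

October 22, 2016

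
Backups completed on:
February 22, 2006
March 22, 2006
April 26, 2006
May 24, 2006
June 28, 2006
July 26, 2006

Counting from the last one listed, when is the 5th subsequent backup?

December 27, 2006

These are Wednesdays at 28- or 35-day spacing (28, 35, 28, 35, 28).
The pattern: 4th Wednesday of the month.
4th Wednesday of August 2006: August 23, 2006.
September 2006 — 4th Wednesday is September 27, 2006.
October 2006 — 4th Wednesday is October 25, 2006.
4th Wednesday of November 2006: November 22, 2006.
4th Wednesday of December 2006: December 27, 2006.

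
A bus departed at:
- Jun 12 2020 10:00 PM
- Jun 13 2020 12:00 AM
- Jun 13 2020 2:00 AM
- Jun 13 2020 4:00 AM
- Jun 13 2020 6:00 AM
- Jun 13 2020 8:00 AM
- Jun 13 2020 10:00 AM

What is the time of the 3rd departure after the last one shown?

The interval is a steady 2 hours (2, 2, 2, 2, 2, 2).
Jun 13 2020 10:00 AM + 2 h = Jun 13 2020 12:00 PM.
Jun 13 2020 12:00 PM + 2 h = Jun 13 2020 2:00 PM.
Jun 13 2020 2:00 PM + 2 h = Jun 13 2020 4:00 PM.

Jun 13 2020 4:00 PM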